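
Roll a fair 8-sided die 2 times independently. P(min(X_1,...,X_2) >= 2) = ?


P(min >= 2) = P(all X_i >= 2) = (P(X_1 >= 2))^2
= (7/8)^2 = 49/64

49/64


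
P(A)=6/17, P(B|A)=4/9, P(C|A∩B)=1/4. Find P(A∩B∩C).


P(A∩B∩C) = P(A) * P(B|A) * P(C|A∩B)
= 6/17 * 4/9 * 1/4
= 8/51 * 1/4 = 2/51

2/51


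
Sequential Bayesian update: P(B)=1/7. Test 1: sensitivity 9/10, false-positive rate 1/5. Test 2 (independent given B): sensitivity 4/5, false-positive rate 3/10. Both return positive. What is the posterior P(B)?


After test 1: P(+) = 9/10*1/7 + 1/5*6/7 = 3/10
P(B|+) = (9/70)/(3/10) = 3/7
After test 2 (use post1 as new prior): P(+) = 4/5*3/7 + 3/10*4/7 = 18/35
P(B|+,+) = (12/35)/(18/35) = 2/3

2/3


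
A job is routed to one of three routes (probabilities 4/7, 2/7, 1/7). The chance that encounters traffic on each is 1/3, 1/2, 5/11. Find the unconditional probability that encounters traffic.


P(A) = P(A|B1)P(B1) + P(A|B2)P(B2) + P(A|B3)P(B3)
= 1/3*4/7 + 1/2*2/7 + 5/11*1/7
= 4/21 + 1/7 + 5/77 = 92/231

92/231


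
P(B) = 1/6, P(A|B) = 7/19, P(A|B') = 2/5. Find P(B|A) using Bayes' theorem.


P(A) = P(A|B)P(B) + P(A|B')P(B') = 7/19*1/6 + 2/5*5/6 = 15/38
P(B|A) = P(A|B)P(B)/P(A) = (7/114)/(15/38) = 7/45

7/45


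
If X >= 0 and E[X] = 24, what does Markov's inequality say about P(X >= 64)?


Markov: P(X >= a) <= E[X]/a
P(X >= 64) <= 24/64 = 3/8

3/8


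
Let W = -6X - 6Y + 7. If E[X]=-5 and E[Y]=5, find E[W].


E[-6X - 6Y + 7] = -6*E[X] - 6*E[Y] + 7
= (-6)*(-5) + (-6)*(5) + (7)
= 30 - 30 + 7 = 7

7


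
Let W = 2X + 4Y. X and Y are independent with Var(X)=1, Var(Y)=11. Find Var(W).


Independence => Cov(X,Y)=0
Var(2X + 4Y) = 2^2*Var(X) + 4^2*Var(Y)
= 4*1 + 16*11 = 180

180


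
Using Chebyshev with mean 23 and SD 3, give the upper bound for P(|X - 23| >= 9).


k = 9/3 = 3
Chebyshev: P(|X-mu| >= k*sigma) <= 1/k^2 = 1/3^2 = 1/9

1/9


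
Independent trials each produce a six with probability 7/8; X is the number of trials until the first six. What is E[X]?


For geometric (trials until first success), E[X] = 1/p = 1/(7/8) = 8/7

8/7


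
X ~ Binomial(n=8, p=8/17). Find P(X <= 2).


P(X<=2) = P(X=0) + P(X=1) + P(X=2)
= 43046721/6975757441 + 306110016/6975757441 + 952342272/6975757441
= 1301499009/6975757441

1301499009/6975757441


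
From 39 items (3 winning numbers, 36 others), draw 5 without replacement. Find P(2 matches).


P(X=2) = C(3,2)*C(36,3) / C(39,5)
= 3*7140 / 575757
= 21420/575757 = 340/9139

340/9139


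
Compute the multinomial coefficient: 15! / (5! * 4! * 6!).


15! = 1307674368000
Denominator: 5!=120 * 4!=24 * 6!=720
Coefficient = 1307674368000 / 2073600 = 630630

630630


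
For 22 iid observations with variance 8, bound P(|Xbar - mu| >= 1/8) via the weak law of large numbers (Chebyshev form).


Var(Xbar) = Var(X)/n = 8/22
Chebyshev: P(|Xbar-mu| >= 1/8) <= Var(Xbar)/(1/8)^2 = (4/11)/(1/64) = 256/11
Bound exceeds 1, so trivial bound: 1

1


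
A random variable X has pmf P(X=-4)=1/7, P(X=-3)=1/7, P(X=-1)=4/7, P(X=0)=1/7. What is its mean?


E[X] = sum(x * P(x))
= -4*1/7 - 3*1/7 - 1*4/7 + 0*1/7
= -11/7

-11/7


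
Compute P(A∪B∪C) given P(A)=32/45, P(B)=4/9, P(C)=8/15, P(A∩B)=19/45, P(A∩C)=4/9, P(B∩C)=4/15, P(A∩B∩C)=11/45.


P(A∪B∪C) = P(A)+P(B)+P(C) - P(AB)-P(AC)-P(BC) + P(ABC)
= 32/45+4/9+8/15 - 19/45-4/9-4/15 + 11/45
= 4/5

4/5


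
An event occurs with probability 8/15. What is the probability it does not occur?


P(A') = 1 - P(A) = 1 - 8/15 = 7/15

7/15


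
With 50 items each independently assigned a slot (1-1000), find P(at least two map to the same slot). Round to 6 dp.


P(all different) = prod((1000-i)/1000 for i=0..49) = 0.287731
P(at least one match) = 1 - 0.287731 = 0.712269

0.712269


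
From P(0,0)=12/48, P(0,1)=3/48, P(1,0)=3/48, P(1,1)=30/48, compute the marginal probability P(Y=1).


P(Y=1) = P(0,1)+P(1,1) = 3/48 + 30/48 = 33/48 = 11/16

11/16


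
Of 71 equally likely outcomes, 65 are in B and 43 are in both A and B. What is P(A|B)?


P(A|B) = P(A∩B)/P(B) = (43/71)/(65/71) = 43/65

43/65


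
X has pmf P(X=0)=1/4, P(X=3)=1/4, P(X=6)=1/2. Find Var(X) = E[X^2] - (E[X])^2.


E[X] = 15/4, E[X^2] = 81/4
Var(X) = E[X^2] - (E[X])^2 = 81/4 - (15/4)^2 = 99/16

99/16


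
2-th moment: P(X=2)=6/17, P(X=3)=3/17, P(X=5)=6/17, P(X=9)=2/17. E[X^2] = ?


E[X^2] = sum(x^2 * P(x))
= 4*6/17 + 9*3/17 + 25*6/17 + 81*2/17
= 363/17

363/17


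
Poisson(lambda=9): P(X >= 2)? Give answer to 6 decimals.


P(X>=2) = 1 - P(X<=1) = 1 - (e^(-9)*9^0/0! + e^(-9)*9^1/1!)
≈ 1 - (0.0001234098 + 0.0011106882)
= 1 - 0.0012340980 = 0.9987659020
≈ 0.998766

0.998766


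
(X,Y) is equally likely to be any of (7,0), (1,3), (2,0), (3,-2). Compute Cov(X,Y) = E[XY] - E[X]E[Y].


E[X]=13/4, E[Y]=1/4, E[XY]=-3/4
Cov(X,Y) = E[XY] - E[X]E[Y] = -3/4 - 13/4*1/4 = -25/16

-25/16


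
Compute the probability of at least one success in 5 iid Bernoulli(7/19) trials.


P(at least one) = 1 - P(none)
P(none) = (1 - 7/19)^5 = (12/19)^5 = 248832/2476099
P(at least one) = 1 - 248832/2476099 = 2227267/2476099

2227267/2476099


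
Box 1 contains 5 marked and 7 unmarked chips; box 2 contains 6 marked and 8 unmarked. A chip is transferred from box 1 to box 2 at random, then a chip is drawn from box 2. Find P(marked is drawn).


P(transfer marked) = 5/12; P(transfer unmarked) = 7/12
If marked transferred: Urn II has 7 marked of 15, so P(marked|marked moved) = 7/15
If unmarked transferred: Urn II has 6 marked of 15, so P(marked|unmarked moved) = 2/5
By total probability: P(marked) = 5/12*7/15 + 7/12*2/5 = 77/180

77/180


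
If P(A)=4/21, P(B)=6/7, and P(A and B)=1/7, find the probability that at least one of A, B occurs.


P(A∪B) = P(A) + P(B) - P(A∩B)
= 4/21 + 6/7 - 1/7 = 19/21

19/21


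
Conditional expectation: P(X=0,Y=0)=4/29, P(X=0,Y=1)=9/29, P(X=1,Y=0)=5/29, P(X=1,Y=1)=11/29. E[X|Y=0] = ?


P(Y=0) = 9/29
E[X|Y=0] = (0*4 + 1*5)/9 = 5/9

5/9


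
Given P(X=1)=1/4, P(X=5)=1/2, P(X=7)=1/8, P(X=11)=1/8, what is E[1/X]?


E[1/X] = sum(g(x)*P(x))
= 1*1/4 + 1/5*1/2 + 1/7*1/8 + 1/11*1/8
= 146/385

146/385


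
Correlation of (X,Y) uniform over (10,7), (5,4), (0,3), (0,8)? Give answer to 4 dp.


Cov(X,Y) = 1.8750, Var(X) = 17.1875, Var(Y) = 4.2500
rho = Cov/(sqrt(VarX)*sqrt(VarY)) = 0.2194

0.2194


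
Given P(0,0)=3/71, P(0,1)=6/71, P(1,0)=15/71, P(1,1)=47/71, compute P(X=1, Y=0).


Read from table: P(X=1, Y=0) = 15/71

15/71


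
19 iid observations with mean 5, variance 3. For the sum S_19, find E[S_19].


E[S_n] = n*E[X_1] = 19*5 = 95

95


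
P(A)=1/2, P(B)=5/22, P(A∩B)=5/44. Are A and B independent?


P(A)*P(B) = 1/2*5/22 = 5/44
P(A∩B) = 5/44, which equals P(A)P(B), so independent

Yes, A and B are independent


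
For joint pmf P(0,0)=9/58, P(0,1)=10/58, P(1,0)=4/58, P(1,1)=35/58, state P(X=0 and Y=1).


Read from table: P(X=0, Y=1) = 10/58 = 5/29

5/29


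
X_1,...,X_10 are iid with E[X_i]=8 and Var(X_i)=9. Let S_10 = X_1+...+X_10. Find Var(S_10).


By independence, Var(S_n) = n*Var(X_1) = 10*9 = 90

90


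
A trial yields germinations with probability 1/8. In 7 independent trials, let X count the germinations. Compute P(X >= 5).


P(X>=5) = P(X=5) + P(X=6) + P(X=7)
= 1029/2097152 + 49/2097152 + 1/2097152
= 1079/2097152

1079/2097152


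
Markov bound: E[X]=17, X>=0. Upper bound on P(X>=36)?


Markov: P(X >= a) <= E[X]/a
P(X >= 36) <= 17/36

17/36


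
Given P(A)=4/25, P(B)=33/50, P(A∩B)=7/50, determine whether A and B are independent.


P(A)*P(B) = 4/25*33/50 = 66/625
P(A∩B) = 7/50 != 66/625, so not independent

No, A and B are not independent


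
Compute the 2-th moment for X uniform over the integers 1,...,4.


E[X^2] = (1/4) * sum(x^2 for x=1..4)
= 30/4 = 15/2

15/2


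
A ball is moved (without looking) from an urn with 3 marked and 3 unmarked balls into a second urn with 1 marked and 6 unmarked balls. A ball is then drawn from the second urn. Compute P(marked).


P(transfer marked) = 3/6 = 1/2; P(transfer unmarked) = 1/2
If marked transferred: Urn II has 2 marked of 8, so P(marked|marked moved) = 1/4
If unmarked transferred: Urn II has 1 marked of 8, so P(marked|unmarked moved) = 1/8
By total probability: P(marked) = 1/2*1/4 + 1/2*1/8 = 3/16

3/16


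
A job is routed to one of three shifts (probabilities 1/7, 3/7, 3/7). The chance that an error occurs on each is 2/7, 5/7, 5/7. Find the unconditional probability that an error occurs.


P(A) = P(A|B1)P(B1) + P(A|B2)P(B2) + P(A|B3)P(B3)
= 2/7*1/7 + 5/7*3/7 + 5/7*3/7
= 2/49 + 15/49 + 15/49 = 32/49

32/49


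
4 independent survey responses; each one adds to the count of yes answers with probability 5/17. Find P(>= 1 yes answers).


P(at least one) = 1 - P(none)
P(none) = (1 - 5/17)^4 = (12/17)^4 = 20736/83521
P(at least one) = 1 - 20736/83521 = 62785/83521

62785/83521


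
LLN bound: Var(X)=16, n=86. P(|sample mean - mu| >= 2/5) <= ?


Var(Xbar) = Var(X)/n = 16/86
Chebyshev: P(|Xbar-mu| >= 2/5) <= Var(Xbar)/(2/5)^2 = (8/43)/(4/25) = 50/43
Bound exceeds 1, so trivial bound: 1

1


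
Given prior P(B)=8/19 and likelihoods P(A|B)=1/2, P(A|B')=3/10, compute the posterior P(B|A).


P(A) = P(A|B)P(B) + P(A|B')P(B') = 1/2*8/19 + 3/10*11/19 = 73/190
P(B|A) = P(A|B)P(B)/P(A) = (4/19)/(73/190) = 40/73

40/73


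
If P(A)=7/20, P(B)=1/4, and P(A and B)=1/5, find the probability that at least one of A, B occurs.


P(A∪B) = P(A) + P(B) - P(A∩B)
= 7/20 + 1/4 - 1/5 = 2/5

2/5


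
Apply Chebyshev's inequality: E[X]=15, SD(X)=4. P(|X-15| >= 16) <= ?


k = 16/4 = 4
Chebyshev: P(|X-mu| >= k*sigma) <= 1/k^2 = 1/4^2 = 1/16

1/16


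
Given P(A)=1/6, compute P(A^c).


P(A') = 1 - P(A) = 1 - 1/6 = 5/6

5/6


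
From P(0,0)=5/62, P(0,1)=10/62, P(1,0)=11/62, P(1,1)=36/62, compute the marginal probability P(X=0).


P(X=0) = P(0,0)+P(0,1) = 5/62 + 10/62 = 15/62

15/62


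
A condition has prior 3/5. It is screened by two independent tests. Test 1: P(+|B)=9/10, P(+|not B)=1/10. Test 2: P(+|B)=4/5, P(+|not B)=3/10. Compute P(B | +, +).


After test 1: P(+) = 9/10*3/5 + 1/10*2/5 = 29/50
P(B|+) = (27/50)/(29/50) = 27/29
After test 2 (use post1 as new prior): P(+) = 4/5*27/29 + 3/10*2/29 = 111/145
P(B|+,+) = (108/145)/(111/145) = 36/37

36/37


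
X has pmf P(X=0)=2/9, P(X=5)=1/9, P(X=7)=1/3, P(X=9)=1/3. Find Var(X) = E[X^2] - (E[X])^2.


E[X] = 53/9, E[X^2] = 415/9
Var(X) = E[X^2] - (E[X])^2 = 415/9 - (53/9)^2 = 926/81

926/81


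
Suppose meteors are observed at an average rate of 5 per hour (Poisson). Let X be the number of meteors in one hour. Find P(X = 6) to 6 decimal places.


P(X=6) = e^(-5) * 5^6 / 6!
≈ 0.006737946999 * 15625 / 720
≈ 0.146223

0.146223


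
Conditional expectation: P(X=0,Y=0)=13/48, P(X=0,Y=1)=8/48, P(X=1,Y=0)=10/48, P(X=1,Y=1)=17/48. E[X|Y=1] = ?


P(Y=1) = 25/48
E[X|Y=1] = (0*8 + 1*17)/25 = 17/25

17/25


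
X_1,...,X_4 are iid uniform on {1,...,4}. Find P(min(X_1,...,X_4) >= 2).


P(min >= 2) = P(all X_i >= 2) = (P(X_1 >= 2))^4
= (3/4)^4 = 81/256

81/256


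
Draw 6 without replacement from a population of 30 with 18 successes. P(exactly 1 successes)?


P(X=1) = C(18,1)*C(12,5) / C(30,6)
= 18*792 / 593775
= 14256/593775 = 1584/65975

1584/65975


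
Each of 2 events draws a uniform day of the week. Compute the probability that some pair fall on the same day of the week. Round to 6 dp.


P(all different) = prod((7-i)/7 for i=0..1) = 0.857143
P(at least one match) = 1 - 0.857143 = 0.142857

0.142857


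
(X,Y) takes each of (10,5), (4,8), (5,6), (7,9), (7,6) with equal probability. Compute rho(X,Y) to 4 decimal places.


Cov(X,Y) = -1.4800, Var(X) = 4.2400, Var(Y) = 2.1600
rho = Cov/(sqrt(VarX)*sqrt(VarY)) = -0.4890

-0.4890


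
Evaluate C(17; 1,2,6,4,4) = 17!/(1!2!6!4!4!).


17! = 355687428096000
Denominator: 1!=1 * 2!=2 * 6!=720 * 4!=24 * 4!=24
Coefficient = 355687428096000 / 829440 = 428828400

428828400


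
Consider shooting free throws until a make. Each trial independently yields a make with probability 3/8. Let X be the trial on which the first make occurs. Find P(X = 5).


P(X=5) = (1-p)^4 * p = (5/8)^4 * 3/8
= 625/4096 * 3/8 = 1875/32768

1875/32768


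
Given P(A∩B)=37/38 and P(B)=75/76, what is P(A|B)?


P(A|B) = P(A∩B)/P(B) = (148/152)/(150/152) = 148/150 = 74/75

74/75


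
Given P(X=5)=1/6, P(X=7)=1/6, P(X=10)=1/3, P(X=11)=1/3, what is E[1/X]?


E[1/X] = sum(g(x)*P(x))
= 1/5*1/6 + 1/7*1/6 + 1/10*1/3 + 1/11*1/3
= 93/770

93/770


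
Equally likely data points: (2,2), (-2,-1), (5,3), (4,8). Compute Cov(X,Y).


E[X]=9/4, E[Y]=3, E[XY]=53/4
Cov(X,Y) = E[XY] - E[X]E[Y] = 53/4 - 9/4*3 = 13/2

13/2


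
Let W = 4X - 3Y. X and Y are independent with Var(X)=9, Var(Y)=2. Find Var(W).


Independence => Cov(X,Y)=0
Var(4X - 3Y) = 4^2*Var(X) + (-3)^2*Var(Y)
= 16*9 + 9*2 = 162

162


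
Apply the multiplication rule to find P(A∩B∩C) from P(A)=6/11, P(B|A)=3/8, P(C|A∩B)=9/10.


P(A∩B∩C) = P(A) * P(B|A) * P(C|A∩B)
= 6/11 * 3/8 * 9/10
= 9/44 * 9/10 = 81/440

81/440


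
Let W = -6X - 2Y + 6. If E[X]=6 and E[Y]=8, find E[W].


E[-6X - 2Y + 6] = -6*E[X] - 2*E[Y] + 6
= (-6)*(6) + (-2)*(8) + (6)
= -36 - 16 + 6 = -46

-46


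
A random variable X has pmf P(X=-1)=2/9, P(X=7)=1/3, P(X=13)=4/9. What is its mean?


E[X] = sum(x * P(x))
= -1*2/9 + 7*1/3 + 13*4/9
= 71/9

71/9


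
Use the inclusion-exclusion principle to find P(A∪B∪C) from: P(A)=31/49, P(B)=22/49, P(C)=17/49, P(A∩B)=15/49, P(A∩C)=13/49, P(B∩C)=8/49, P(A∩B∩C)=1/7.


P(A∪B∪C) = P(A)+P(B)+P(C) - P(AB)-P(AC)-P(BC) + P(ABC)
= 31/49+22/49+17/49 - 15/49-13/49-8/49 + 1/7
= 41/49

41/49


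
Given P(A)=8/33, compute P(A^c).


P(A') = 1 - P(A) = 1 - 8/33 = 25/33

25/33


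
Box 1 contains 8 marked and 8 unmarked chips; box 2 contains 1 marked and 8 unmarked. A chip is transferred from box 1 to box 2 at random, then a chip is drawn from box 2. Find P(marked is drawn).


P(transfer marked) = 8/16 = 1/2; P(transfer unmarked) = 1/2
If marked transferred: Urn II has 2 marked of 10, so P(marked|marked moved) = 1/5
If unmarked transferred: Urn II has 1 marked of 10, so P(marked|unmarked moved) = 1/10
By total probability: P(marked) = 1/2*1/5 + 1/2*1/10 = 3/20

3/20


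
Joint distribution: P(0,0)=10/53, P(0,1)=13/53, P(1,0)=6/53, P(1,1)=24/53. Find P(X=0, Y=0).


Read from table: P(X=0, Y=0) = 10/53

10/53


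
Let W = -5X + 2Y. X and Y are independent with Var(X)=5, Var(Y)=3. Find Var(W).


Independence => Cov(X,Y)=0
Var(-5X + 2Y) = (-5)^2*Var(X) + 2^2*Var(Y)
= 25*5 + 4*3 = 137

137


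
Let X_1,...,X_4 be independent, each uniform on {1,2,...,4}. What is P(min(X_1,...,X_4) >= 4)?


P(min >= 4) = P(all X_i >= 4) = (P(X_1 >= 4))^4
= (1/4)^4 = 1/256

1/256


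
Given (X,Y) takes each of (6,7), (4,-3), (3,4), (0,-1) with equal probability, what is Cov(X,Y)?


E[X]=13/4, E[Y]=7/4, E[XY]=21/2
Cov(X,Y) = E[XY] - E[X]E[Y] = 21/2 - 13/4*7/4 = 77/16

77/16


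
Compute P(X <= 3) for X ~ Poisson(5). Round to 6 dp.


P(X<=3) = e^(-5)*5^0/0! + e^(-5)*5^1/1! + e^(-5)*5^2/2! + e^(-5)*5^3/3!
≈ 0.0067379470 + 0.0336897350 + 0.0842243375 + 0.1403738958
= 0.2650259153
≈ 0.265026

0.265026


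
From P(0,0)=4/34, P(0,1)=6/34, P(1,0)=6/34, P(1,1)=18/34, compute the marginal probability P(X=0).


P(X=0) = P(0,0)+P(0,1) = 4/34 + 6/34 = 10/34 = 5/17

5/17


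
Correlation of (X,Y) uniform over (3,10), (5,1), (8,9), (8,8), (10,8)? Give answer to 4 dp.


Cov(X,Y) = 1.2400, Var(X) = 6.1600, Var(Y) = 10.1600
rho = Cov/(sqrt(VarX)*sqrt(VarY)) = 0.1567

0.1567


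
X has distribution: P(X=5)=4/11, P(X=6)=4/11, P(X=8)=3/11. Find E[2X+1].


E[2X+1] = sum(g(x)*P(x))
= 11*4/11 + 13*4/11 + 17*3/11
= 147/11

147/11


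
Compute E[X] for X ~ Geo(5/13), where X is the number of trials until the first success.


For geometric (trials until first success), E[X] = 1/p = 1/(5/13) = 13/5

13/5


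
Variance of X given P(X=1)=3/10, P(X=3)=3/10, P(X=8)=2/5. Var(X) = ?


E[X] = 22/5, E[X^2] = 143/5
Var(X) = E[X^2] - (E[X])^2 = 143/5 - (22/5)^2 = 231/25

231/25


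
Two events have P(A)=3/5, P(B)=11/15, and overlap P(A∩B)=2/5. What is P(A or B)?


P(A∪B) = P(A) + P(B) - P(A∩B)
= 3/5 + 11/15 - 2/5 = 14/15

14/15


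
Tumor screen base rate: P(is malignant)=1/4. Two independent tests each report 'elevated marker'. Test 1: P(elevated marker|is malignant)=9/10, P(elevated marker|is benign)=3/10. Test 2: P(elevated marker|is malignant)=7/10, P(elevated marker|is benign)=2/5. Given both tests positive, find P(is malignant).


After test 1: P(+) = 9/10*1/4 + 3/10*3/4 = 9/20
P(B|+) = (9/40)/(9/20) = 1/2
After test 2 (use post1 as new prior): P(+) = 7/10*1/2 + 2/5*1/2 = 11/20
P(B|+,+) = (7/20)/(11/20) = 7/11

7/11


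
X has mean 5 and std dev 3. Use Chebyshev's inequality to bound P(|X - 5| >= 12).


k = 12/3 = 4
Chebyshev: P(|X-mu| >= k*sigma) <= 1/k^2 = 1/4^2 = 1/16

1/16


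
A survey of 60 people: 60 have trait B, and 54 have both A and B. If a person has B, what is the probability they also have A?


P(A|B) = P(A∩B)/P(B) = (54/60)/(60/60) = 54/60 = 9/10

9/10


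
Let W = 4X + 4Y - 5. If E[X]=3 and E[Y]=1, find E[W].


E[4X + 4Y - 5] = 4*E[X] + 4*E[Y] - 5
= (4)*(3) + (4)*(1) + (-5)
= 12 + 4 - 5 = 11

11


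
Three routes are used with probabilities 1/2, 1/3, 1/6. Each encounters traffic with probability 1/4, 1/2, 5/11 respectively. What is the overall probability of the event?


P(A) = P(A|B1)P(B1) + P(A|B2)P(B2) + P(A|B3)P(B3)
= 1/4*1/2 + 1/2*1/3 + 5/11*1/6
= 1/8 + 1/6 + 5/66 = 97/264

97/264


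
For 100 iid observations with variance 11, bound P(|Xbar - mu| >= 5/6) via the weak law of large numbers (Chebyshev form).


Var(Xbar) = Var(X)/n = 11/100
Chebyshev: P(|Xbar-mu| >= 5/6) <= Var(Xbar)/(5/6)^2 = (11/100)/(25/36) = 99/625

99/625


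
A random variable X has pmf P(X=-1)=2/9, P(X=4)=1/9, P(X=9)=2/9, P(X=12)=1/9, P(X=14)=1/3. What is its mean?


E[X] = sum(x * P(x))
= -1*2/9 + 4*1/9 + 9*2/9 + 12*1/9 + 14*1/3
= 74/9

74/9


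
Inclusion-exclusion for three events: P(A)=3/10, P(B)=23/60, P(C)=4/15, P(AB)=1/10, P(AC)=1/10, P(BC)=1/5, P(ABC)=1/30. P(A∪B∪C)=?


P(A∪B∪C) = P(A)+P(B)+P(C) - P(AB)-P(AC)-P(BC) + P(ABC)
= 3/10+23/60+4/15 - 1/10-1/10-1/5 + 1/30
= 7/12

7/12


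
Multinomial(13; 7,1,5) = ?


13! = 6227020800
Denominator: 7!=5040 * 1!=1 * 5!=120
Coefficient = 6227020800 / 604800 = 10296

10296


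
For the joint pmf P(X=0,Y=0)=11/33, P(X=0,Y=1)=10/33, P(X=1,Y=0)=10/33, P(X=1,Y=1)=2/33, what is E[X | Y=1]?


P(Y=1) = 12/33
E[X|Y=1] = (0*10 + 1*2)/12 = 2/12 = 1/6

1/6


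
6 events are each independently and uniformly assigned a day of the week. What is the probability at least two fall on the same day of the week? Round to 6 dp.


P(all different) = prod((7-i)/7 for i=0..5) = 0.042839
P(at least one match) = 1 - 0.042839 = 0.957161

0.957161


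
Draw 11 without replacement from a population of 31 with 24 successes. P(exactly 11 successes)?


P(X=11) = C(24,11)*C(7,0) / C(31,11)
= 2496144*1 / 84672315
= 2496144/84672315 = 5168/175305

5168/175305


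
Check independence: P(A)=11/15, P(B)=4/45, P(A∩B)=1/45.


P(A)*P(B) = 11/15*4/45 = 44/675
P(A∩B) = 1/45 != 44/675, so not independent

No, A and B are not independent


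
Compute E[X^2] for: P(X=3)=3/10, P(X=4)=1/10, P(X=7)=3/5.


E[X^2] = sum(x^2 * P(x))
= 9*3/10 + 16*1/10 + 49*3/5
= 337/10

337/10


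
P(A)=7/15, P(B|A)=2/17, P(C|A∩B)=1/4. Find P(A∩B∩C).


P(A∩B∩C) = P(A) * P(B|A) * P(C|A∩B)
= 7/15 * 2/17 * 1/4
= 14/255 * 1/4 = 7/510

7/510


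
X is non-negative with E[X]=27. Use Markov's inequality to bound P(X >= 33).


Markov: P(X >= a) <= E[X]/a
P(X >= 33) <= 27/33 = 9/11

9/11


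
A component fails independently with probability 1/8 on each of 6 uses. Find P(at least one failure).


P(at least one) = 1 - P(none)
P(none) = (1 - 1/8)^6 = (7/8)^6 = 117649/262144
P(at least one) = 1 - 117649/262144 = 144495/262144

144495/262144


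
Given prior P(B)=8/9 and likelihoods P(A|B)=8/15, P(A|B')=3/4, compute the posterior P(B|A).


P(A) = P(A|B)P(B) + P(A|B')P(B') = 8/15*8/9 + 3/4*1/9 = 301/540
P(B|A) = P(A|B)P(B)/P(A) = (64/135)/(301/540) = 256/301

256/301


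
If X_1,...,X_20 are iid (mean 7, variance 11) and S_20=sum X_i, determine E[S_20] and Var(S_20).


E[S_n] = n*mu = 20*7 = 140
Var(S_n) = n*sigma^2 = 20*11 = 220

E[S_20]=140, Var(S_20)=220


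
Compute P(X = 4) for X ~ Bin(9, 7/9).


P(X=4) = C(9,4) * p^4 * (1-p)^5
= 126 * 2401/6561 * 32/59049
= 1075648/43046721

1075648/43046721


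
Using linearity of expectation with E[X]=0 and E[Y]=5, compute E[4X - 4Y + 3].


E[4X - 4Y + 3] = 4*E[X] - 4*E[Y] + 3
= (4)*(0) + (-4)*(5) + (3)
= 0 - 20 + 3 = -17

-17


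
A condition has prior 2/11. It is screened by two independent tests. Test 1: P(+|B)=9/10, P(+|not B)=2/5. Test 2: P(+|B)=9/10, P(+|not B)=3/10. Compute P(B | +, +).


After test 1: P(+) = 9/10*2/11 + 2/5*9/11 = 27/55
P(B|+) = (9/55)/(27/55) = 1/3
After test 2 (use post1 as new prior): P(+) = 9/10*1/3 + 3/10*2/3 = 1/2
P(B|+,+) = (3/10)/(1/2) = 3/5

3/5


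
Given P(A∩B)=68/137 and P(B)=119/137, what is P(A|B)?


P(A|B) = P(A∩B)/P(B) = (68/137)/(119/137) = 68/119 = 4/7

4/7


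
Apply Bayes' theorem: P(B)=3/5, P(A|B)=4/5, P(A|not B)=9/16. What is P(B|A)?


P(A) = P(A|B)P(B) + P(A|B')P(B') = 4/5*3/5 + 9/16*2/5 = 141/200
P(B|A) = P(A|B)P(B)/P(A) = (12/25)/(141/200) = 32/47

32/47


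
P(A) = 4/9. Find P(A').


P(A') = 1 - P(A) = 1 - 4/9 = 5/9

5/9


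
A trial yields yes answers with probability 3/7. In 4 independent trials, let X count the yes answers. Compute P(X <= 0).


P(X<=0) = P(X=0)
= 256/2401
= 256/2401

256/2401


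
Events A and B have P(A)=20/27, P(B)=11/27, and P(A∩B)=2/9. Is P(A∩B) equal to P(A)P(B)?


P(A)*P(B) = 20/27*11/27 = 220/729
P(A∩B) = 2/9 != 220/729, so not independent

No, A and B are not independent


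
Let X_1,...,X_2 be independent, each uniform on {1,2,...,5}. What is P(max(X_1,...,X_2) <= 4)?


P(max <= 4) = P(all X_i <= 4) = (P(X_1 <= 4))^2
= (4/5)^2 = 16/25

16/25


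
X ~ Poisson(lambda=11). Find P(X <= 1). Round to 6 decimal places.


P(X<=1) = e^(-11)*11^0/0! + e^(-11)*11^1/1!
≈ 0.0000167017 + 0.0001837187
= 0.0002004204
≈ 0.000200

0.000200


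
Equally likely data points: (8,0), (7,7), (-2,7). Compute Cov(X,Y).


E[X]=13/3, E[Y]=14/3, E[XY]=35/3
Cov(X,Y) = E[XY] - E[X]E[Y] = 35/3 - 13/3*14/3 = -77/9

-77/9


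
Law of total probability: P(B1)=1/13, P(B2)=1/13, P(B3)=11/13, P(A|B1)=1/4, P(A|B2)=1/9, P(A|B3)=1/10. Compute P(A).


P(A) = P(A|B1)P(B1) + P(A|B2)P(B2) + P(A|B3)P(B3)
= 1/4*1/13 + 1/9*1/13 + 1/10*11/13
= 1/52 + 1/117 + 11/130 = 263/2340

263/2340


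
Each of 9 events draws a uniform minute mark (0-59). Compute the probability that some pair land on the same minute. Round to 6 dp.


P(all different) = prod((60-i)/60 for i=0..8) = 0.532315
P(at least one match) = 1 - 0.532315 = 0.467685

0.467685


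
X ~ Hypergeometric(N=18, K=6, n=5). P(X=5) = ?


P(X=5) = C(6,5)*C(12,0) / C(18,5)
= 6*1 / 8568
= 6/8568 = 1/1428

1/1428


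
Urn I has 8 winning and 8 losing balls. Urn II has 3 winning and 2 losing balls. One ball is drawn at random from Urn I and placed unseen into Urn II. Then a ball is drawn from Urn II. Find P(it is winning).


P(transfer winning) = 8/16 = 1/2; P(transfer losing) = 1/2
If winning transferred: Urn II has 4 winning of 6, so P(winning|winning moved) = 2/3
If losing transferred: Urn II has 3 winning of 6, so P(winning|losing moved) = 1/2
By total probability: P(winning) = 1/2*2/3 + 1/2*1/2 = 7/12

7/12


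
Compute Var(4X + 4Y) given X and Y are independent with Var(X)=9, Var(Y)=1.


Independence => Cov(X,Y)=0
Var(4X + 4Y) = 4^2*Var(X) + 4^2*Var(Y)
= 16*9 + 16*1 = 160

160


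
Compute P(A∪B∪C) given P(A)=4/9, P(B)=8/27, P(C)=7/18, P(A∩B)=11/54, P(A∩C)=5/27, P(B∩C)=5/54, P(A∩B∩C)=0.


P(A∪B∪C) = P(A)+P(B)+P(C) - P(AB)-P(AC)-P(BC) + P(ABC)
= 4/9+8/27+7/18 - 11/54-5/27-5/54 + 0
= 35/54

35/54


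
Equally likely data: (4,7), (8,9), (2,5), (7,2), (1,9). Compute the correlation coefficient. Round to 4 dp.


Cov(X,Y) = -1.5600, Var(X) = 7.4400, Var(Y) = 7.0400
rho = Cov/(sqrt(VarX)*sqrt(VarY)) = -0.2156

-0.2156


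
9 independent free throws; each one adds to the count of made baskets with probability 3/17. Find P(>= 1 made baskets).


P(at least one) = 1 - P(none)
P(none) = (1 - 3/17)^9 = (14/17)^9 = 20661046784/118587876497
P(at least one) = 1 - 20661046784/118587876497 = 97926829713/118587876497

97926829713/118587876497


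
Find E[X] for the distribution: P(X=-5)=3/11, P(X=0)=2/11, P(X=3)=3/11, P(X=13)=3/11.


E[X] = sum(x * P(x))
= -5*3/11 + 0*2/11 + 3*3/11 + 13*3/11
= 3

3


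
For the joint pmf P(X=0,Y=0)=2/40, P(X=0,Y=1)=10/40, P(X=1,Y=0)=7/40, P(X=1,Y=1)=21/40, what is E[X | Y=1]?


P(Y=1) = 31/40
E[X|Y=1] = (0*10 + 1*21)/31 = 21/31

21/31


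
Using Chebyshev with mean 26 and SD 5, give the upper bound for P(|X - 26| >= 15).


k = 15/5 = 3
Chebyshev: P(|X-mu| >= k*sigma) <= 1/k^2 = 1/3^2 = 1/9

1/9


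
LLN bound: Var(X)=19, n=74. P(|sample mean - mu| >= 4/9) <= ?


Var(Xbar) = Var(X)/n = 19/74
Chebyshev: P(|Xbar-mu| >= 4/9) <= Var(Xbar)/(4/9)^2 = (19/74)/(16/81) = 1539/1184
Bound exceeds 1, so trivial bound: 1

1


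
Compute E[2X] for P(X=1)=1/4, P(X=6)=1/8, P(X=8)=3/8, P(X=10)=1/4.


E[2X] = sum(g(x)*P(x))
= 2*1/4 + 12*1/8 + 16*3/8 + 20*1/4
= 13

13


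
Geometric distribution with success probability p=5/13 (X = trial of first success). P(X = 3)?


P(X=3) = (1-p)^2 * p = (8/13)^2 * 5/13
= 64/169 * 5/13 = 320/2197

320/2197


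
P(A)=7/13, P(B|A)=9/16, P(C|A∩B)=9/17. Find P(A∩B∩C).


P(A∩B∩C) = P(A) * P(B|A) * P(C|A∩B)
= 7/13 * 9/16 * 9/17
= 63/208 * 9/17 = 567/3536

567/3536


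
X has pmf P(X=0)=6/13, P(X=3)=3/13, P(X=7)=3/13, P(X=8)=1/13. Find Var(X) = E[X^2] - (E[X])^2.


E[X] = 38/13, E[X^2] = 238/13
Var(X) = E[X^2] - (E[X])^2 = 238/13 - (38/13)^2 = 1650/169

1650/169


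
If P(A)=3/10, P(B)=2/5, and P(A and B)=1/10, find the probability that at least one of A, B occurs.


P(A∪B) = P(A) + P(B) - P(A∩B)
= 3/10 + 2/5 - 1/10 = 3/5

3/5


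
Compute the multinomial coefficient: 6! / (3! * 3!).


6! = 720
Denominator: 3!=6 * 3!=6
Coefficient = 720 / 36 = 20

20


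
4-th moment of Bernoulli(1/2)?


For Bernoulli: X in {0,1}
E[X^4] = 0^4*(1-1/2) + 1^4*1/2 = 1/2

1/2


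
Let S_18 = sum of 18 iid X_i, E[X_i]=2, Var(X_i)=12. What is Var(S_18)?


By independence, Var(S_n) = n*Var(X_1) = 18*12 = 216

216


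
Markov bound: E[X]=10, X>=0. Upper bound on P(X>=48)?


Markov: P(X >= a) <= E[X]/a
P(X >= 48) <= 10/48 = 5/24

5/24


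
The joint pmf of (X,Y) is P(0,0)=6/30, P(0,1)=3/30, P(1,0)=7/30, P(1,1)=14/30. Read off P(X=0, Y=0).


Read from table: P(X=0, Y=0) = 6/30 = 1/5

1/5


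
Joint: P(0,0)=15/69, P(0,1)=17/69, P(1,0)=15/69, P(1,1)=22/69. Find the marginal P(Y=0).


P(Y=0) = P(0,0)+P(1,0) = 15/69 + 15/69 = 30/69 = 10/23

10/23


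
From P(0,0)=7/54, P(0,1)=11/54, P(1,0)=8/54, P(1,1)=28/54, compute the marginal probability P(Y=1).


P(Y=1) = P(0,1)+P(1,1) = 11/54 + 28/54 = 39/54 = 13/18

13/18


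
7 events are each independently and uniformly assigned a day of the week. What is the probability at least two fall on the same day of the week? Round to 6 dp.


P(all different) = prod((7-i)/7 for i=0..6) = 0.006120
P(at least one match) = 1 - 0.006120 = 0.993880

0.993880


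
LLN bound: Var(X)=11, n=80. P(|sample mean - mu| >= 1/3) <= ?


Var(Xbar) = Var(X)/n = 11/80
Chebyshev: P(|Xbar-mu| >= 1/3) <= Var(Xbar)/(1/3)^2 = (11/80)/(1/9) = 99/80
Bound exceeds 1, so trivial bound: 1

1


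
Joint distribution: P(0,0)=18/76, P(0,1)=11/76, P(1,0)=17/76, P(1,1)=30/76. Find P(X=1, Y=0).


Read from table: P(X=1, Y=0) = 17/76

17/76


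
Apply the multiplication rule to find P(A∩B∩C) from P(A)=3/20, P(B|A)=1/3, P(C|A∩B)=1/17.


P(A∩B∩C) = P(A) * P(B|A) * P(C|A∩B)
= 3/20 * 1/3 * 1/17
= 1/20 * 1/17 = 1/340

1/340


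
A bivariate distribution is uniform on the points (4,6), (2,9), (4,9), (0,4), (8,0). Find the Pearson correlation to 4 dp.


Cov(X,Y) = -4.5600, Var(X) = 7.0400, Var(Y) = 11.4400
rho = Cov/(sqrt(VarX)*sqrt(VarY)) = -0.5081

-0.5081


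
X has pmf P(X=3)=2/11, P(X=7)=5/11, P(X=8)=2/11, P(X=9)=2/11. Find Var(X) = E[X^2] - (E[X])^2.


E[X] = 75/11, E[X^2] = 553/11
Var(X) = E[X^2] - (E[X])^2 = 553/11 - (75/11)^2 = 458/121

458/121


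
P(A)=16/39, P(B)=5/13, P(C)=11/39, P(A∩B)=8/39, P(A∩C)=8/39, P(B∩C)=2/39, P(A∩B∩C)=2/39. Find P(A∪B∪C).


P(A∪B∪C) = P(A)+P(B)+P(C) - P(AB)-P(AC)-P(BC) + P(ABC)
= 16/39+5/13+11/39 - 8/39-8/39-2/39 + 2/39
= 2/3

2/3


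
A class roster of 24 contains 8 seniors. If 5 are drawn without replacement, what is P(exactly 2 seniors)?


P(X=2) = C(8,2)*C(16,3) / C(24,5)
= 28*560 / 42504
= 15680/42504 = 280/759

280/759


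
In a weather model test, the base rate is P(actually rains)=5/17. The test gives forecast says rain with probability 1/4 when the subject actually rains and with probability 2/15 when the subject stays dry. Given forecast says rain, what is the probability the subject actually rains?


P(A) = P(A|B)P(B) + P(A|B')P(B') = 1/4*5/17 + 2/15*12/17 = 57/340
P(B|A) = P(A|B)P(B)/P(A) = (5/68)/(57/340) = 25/57

25/57


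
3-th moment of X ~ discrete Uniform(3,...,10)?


E[X^3] = (1/8) * sum(x^3 for x=3..10)
= 3016/8 = 377

377


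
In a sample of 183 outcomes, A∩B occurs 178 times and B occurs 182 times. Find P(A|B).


P(A|B) = P(A∩B)/P(B) = (178/183)/(182/183) = 178/182 = 89/91

89/91


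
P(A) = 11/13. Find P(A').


P(A') = 1 - P(A) = 1 - 11/13 = 2/13

2/13


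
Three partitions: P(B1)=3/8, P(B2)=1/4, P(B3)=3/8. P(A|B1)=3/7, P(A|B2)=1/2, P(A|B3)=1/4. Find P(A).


P(A) = P(A|B1)P(B1) + P(A|B2)P(B2) + P(A|B3)P(B3)
= 3/7*3/8 + 1/2*1/4 + 1/4*3/8
= 9/56 + 1/8 + 3/32 = 85/224

85/224


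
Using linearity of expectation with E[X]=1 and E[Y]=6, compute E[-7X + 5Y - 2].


E[-7X + 5Y - 2] = -7*E[X] + 5*E[Y] - 2
= (-7)*(1) + (5)*(6) + (-2)
= -7 + 30 - 2 = 21

21


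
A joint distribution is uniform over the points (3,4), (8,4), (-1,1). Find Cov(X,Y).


E[X]=10/3, E[Y]=3, E[XY]=43/3
Cov(X,Y) = E[XY] - E[X]E[Y] = 43/3 - 10/3*3 = 13/3

13/3


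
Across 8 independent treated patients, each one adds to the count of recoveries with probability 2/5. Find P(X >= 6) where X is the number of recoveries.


P(X>=6) = P(X=6) + P(X=7) + P(X=8)
= 16128/390625 + 3072/390625 + 256/390625
= 19456/390625

19456/390625


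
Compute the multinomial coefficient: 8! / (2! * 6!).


8! = 40320
Denominator: 2!=2 * 6!=720
Coefficient = 40320 / 1440 = 28

28


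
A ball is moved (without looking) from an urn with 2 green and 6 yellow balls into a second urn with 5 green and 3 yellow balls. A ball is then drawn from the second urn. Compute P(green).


P(transfer green) = 2/8 = 1/4; P(transfer yellow) = 3/4
If green transferred: Urn II has 6 green of 9, so P(green|green moved) = 2/3
If yellow transferred: Urn II has 5 green of 9, so P(green|yellow moved) = 5/9
By total probability: P(green) = 1/4*2/3 + 3/4*5/9 = 7/12

7/12


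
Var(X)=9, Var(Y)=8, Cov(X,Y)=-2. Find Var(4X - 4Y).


Var(4X - 4Y) = 4^2*Var(X) + (-4)^2*Var(Y) + 2*4*(-4)*Cov(X,Y)
= 16*9 + 16*8 - 32*(-2)
= 144 + 128 + 64 = 336

336


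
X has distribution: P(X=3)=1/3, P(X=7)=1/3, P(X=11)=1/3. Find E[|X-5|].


E[|X-5|] = sum(g(x)*P(x))
= 2*1/3 + 2*1/3 + 6*1/3
= 10/3

10/3


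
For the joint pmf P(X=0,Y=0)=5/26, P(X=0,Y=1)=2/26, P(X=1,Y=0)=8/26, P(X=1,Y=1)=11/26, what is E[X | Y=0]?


P(Y=0) = 13/26
E[X|Y=0] = (0*5 + 1*8)/13 = 8/13

8/13


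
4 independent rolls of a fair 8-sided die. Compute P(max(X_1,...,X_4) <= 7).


P(max <= 7) = P(all X_i <= 7) = (P(X_1 <= 7))^4
= (7/8)^4 = 2401/4096

2401/4096


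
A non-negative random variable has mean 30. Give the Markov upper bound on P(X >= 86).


Markov: P(X >= a) <= E[X]/a
P(X >= 86) <= 30/86 = 15/43

15/43


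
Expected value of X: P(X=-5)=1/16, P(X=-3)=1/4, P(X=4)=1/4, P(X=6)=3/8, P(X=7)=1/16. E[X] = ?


E[X] = sum(x * P(x))
= -5*1/16 - 3*1/4 + 4*1/4 + 6*3/8 + 7*1/16
= 21/8

21/8


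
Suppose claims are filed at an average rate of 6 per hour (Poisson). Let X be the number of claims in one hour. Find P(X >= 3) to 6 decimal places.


P(X>=3) = 1 - P(X<=2) = 1 - (e^(-6)*6^0/0! + e^(-6)*6^1/1! + e^(-6)*6^2/2!)
≈ 1 - (0.0024787522 + 0.0148725131 + 0.0446175392)
= 1 - 0.0619688045 = 0.9380311955
≈ 0.938031

0.938031


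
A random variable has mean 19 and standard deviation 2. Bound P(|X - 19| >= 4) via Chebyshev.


k = 4/2 = 2
Chebyshev: P(|X-mu| >= k*sigma) <= 1/k^2 = 1/2^2 = 1/4

1/4


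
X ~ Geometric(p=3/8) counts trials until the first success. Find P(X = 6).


P(X=6) = (1-p)^5 * p = (5/8)^5 * 3/8
= 3125/32768 * 3/8 = 9375/262144

9375/262144


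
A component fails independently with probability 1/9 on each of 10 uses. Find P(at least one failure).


P(at least one) = 1 - P(none)
P(none) = (1 - 1/9)^10 = (8/9)^10 = 1073741824/3486784401
P(at least one) = 1 - 1073741824/3486784401 = 2413042577/3486784401

2413042577/3486784401


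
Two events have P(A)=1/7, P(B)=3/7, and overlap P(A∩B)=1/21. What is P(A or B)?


P(A∪B) = P(A) + P(B) - P(A∩B)
= 1/7 + 3/7 - 1/21 = 11/21

11/21


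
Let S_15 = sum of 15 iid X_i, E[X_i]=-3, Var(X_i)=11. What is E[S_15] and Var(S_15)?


E[S_n] = n*mu = 15*-3 = -45
Var(S_n) = n*sigma^2 = 15*11 = 165

E[S_15]=-45, Var(S_15)=165


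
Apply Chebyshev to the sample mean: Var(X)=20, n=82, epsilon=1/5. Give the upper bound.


Var(Xbar) = Var(X)/n = 20/82
Chebyshev: P(|Xbar-mu| >= 1/5) <= Var(Xbar)/(1/5)^2 = (10/41)/(1/25) = 250/41
Bound exceeds 1, so trivial bound: 1

1


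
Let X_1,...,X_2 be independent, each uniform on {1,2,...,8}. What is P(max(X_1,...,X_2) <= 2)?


P(max <= 2) = P(all X_i <= 2) = (P(X_1 <= 2))^2
= (2/8)^2 = (1/4)^2 = 1/16

1/16


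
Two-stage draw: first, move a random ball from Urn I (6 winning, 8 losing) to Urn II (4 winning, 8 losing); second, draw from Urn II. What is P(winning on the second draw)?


P(transfer winning) = 6/14 = 3/7; P(transfer losing) = 4/7
If winning transferred: Urn II has 5 winning of 13, so P(winning|winning moved) = 5/13
If losing transferred: Urn II has 4 winning of 13, so P(winning|losing moved) = 4/13
By total probability: P(winning) = 3/7*5/13 + 4/7*4/13 = 31/91

31/91


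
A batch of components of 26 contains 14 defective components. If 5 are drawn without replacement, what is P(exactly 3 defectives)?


P(X=3) = C(14,3)*C(12,2) / C(26,5)
= 364*66 / 65780
= 24024/65780 = 42/115

42/115


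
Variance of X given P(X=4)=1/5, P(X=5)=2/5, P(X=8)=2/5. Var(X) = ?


E[X] = 6, E[X^2] = 194/5
Var(X) = E[X^2] - (E[X])^2 = 194/5 - (6)^2 = 14/5

14/5


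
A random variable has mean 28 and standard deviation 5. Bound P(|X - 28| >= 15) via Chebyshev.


k = 15/5 = 3
Chebyshev: P(|X-mu| >= k*sigma) <= 1/k^2 = 1/3^2 = 1/9

1/9


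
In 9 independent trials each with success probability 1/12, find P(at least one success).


P(at least one) = 1 - P(none)
P(none) = (1 - 1/12)^9 = (11/12)^9 = 2357947691/5159780352
P(at least one) = 1 - 2357947691/5159780352 = 2801832661/5159780352

2801832661/5159780352


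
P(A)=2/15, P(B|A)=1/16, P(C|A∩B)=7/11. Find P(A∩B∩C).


P(A∩B∩C) = P(A) * P(B|A) * P(C|A∩B)
= 2/15 * 1/16 * 7/11
= 1/120 * 7/11 = 7/1320

7/1320


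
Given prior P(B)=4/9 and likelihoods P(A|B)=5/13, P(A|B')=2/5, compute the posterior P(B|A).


P(A) = P(A|B)P(B) + P(A|B')P(B') = 5/13*4/9 + 2/5*5/9 = 46/117
P(B|A) = P(A|B)P(B)/P(A) = (20/117)/(46/117) = 10/23

10/23


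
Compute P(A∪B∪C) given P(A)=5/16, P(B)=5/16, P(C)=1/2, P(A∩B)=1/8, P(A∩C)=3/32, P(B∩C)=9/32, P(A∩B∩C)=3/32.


P(A∪B∪C) = P(A)+P(B)+P(C) - P(AB)-P(AC)-P(BC) + P(ABC)
= 5/16+5/16+1/2 - 1/8-3/32-9/32 + 3/32
= 23/32

23/32


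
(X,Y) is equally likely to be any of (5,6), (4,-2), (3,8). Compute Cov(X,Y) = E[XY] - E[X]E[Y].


E[X]=4, E[Y]=4, E[XY]=46/3
Cov(X,Y) = E[XY] - E[X]E[Y] = 46/3 - 4*4 = -2/3

-2/3


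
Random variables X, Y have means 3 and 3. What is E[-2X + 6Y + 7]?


E[-2X + 6Y + 7] = -2*E[X] + 6*E[Y] + 7
= (-2)*(3) + (6)*(3) + (7)
= -6 + 18 + 7 = 19

19


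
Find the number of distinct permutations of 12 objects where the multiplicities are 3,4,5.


12! = 479001600
Denominator: 3!=6 * 4!=24 * 5!=120
Coefficient = 479001600 / 17280 = 27720

27720


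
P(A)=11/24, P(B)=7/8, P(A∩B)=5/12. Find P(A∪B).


P(A∪B) = P(A) + P(B) - P(A∩B)
= 11/24 + 7/8 - 5/12 = 11/12

11/12


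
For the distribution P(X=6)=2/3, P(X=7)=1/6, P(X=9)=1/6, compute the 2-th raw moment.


E[X^2] = sum(x^2 * P(x))
= 36*2/3 + 49*1/6 + 81*1/6
= 137/3

137/3


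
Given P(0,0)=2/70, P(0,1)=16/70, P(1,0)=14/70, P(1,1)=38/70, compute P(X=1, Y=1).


Read from table: P(X=1, Y=1) = 38/70 = 19/35

19/35


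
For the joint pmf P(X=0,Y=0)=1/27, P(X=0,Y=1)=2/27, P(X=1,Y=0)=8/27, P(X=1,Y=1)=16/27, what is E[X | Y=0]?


P(Y=0) = 9/27
E[X|Y=0] = (0*1 + 1*8)/9 = 8/9

8/9


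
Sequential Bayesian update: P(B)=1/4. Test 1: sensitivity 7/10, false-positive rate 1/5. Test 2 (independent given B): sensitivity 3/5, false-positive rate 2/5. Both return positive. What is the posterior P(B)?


After test 1: P(+) = 7/10*1/4 + 1/5*3/4 = 13/40
P(B|+) = (7/40)/(13/40) = 7/13
After test 2 (use post1 as new prior): P(+) = 3/5*7/13 + 2/5*6/13 = 33/65
P(B|+,+) = (21/65)/(33/65) = 7/11

7/11


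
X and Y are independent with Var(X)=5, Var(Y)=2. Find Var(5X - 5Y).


Independence => Cov(X,Y)=0
Var(5X - 5Y) = 5^2*Var(X) + (-5)^2*Var(Y)
= 25*5 + 25*2 = 175

175


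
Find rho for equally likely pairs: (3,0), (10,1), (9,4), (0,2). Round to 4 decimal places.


Cov(X,Y) = 1.8750, Var(X) = 17.2500, Var(Y) = 2.1875
rho = Cov/(sqrt(VarX)*sqrt(VarY)) = 0.3052

0.3052


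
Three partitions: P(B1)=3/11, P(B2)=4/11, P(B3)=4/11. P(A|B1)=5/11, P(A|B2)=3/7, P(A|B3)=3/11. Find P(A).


P(A) = P(A|B1)P(B1) + P(A|B2)P(B2) + P(A|B3)P(B3)
= 5/11*3/11 + 3/7*4/11 + 3/11*4/11
= 15/121 + 12/77 + 12/121 = 321/847

321/847


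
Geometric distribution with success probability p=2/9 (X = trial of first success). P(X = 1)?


P(X=1) = (1-p)^0 * p = (7/9)^0 * 2/9
= 1 * 2/9 = 2/9

2/9


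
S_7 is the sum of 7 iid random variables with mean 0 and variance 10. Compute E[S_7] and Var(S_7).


E[S_n] = n*mu = 7*0 = 0
Var(S_n) = n*sigma^2 = 7*10 = 70

E[S_7]=0, Var(S_7)=70


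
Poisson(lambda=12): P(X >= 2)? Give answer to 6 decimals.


P(X>=2) = 1 - P(X<=1) = 1 - (e^(-12)*12^0/0! + e^(-12)*12^1/1!)
≈ 1 - (0.0000061442 + 0.0000737305)
= 1 - 0.0000798747 = 0.9999201253
≈ 0.999920

0.999920


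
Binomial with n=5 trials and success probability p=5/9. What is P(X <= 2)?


P(X<=2) = P(X=0) + P(X=1) + P(X=2)
= 1024/59049 + 6400/59049 + 16000/59049
= 7808/19683

7808/19683


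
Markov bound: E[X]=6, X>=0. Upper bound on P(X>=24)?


Markov: P(X >= a) <= E[X]/a
P(X >= 24) <= 6/24 = 1/4

1/4


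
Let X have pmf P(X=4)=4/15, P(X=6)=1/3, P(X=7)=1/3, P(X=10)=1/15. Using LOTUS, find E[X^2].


E[X^2] = sum(g(x)*P(x))
= 16*4/15 + 36*1/3 + 49*1/3 + 100*1/15
= 589/15

589/15


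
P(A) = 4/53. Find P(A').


P(A') = 1 - P(A) = 1 - 4/53 = 49/53

49/53
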